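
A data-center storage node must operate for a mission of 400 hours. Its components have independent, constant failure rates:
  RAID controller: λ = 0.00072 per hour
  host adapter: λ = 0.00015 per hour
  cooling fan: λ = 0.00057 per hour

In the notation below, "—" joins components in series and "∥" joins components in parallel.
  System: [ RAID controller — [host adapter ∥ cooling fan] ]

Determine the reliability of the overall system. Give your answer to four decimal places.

0.7409

R(RAID controller) = exp(−0.00072 × 400) = 0.749762
R(host adapter) = exp(−0.00015 × 400) = 0.941765
R(cooling fan) = exp(−0.00057 × 400) = 0.796124
Parallel (host adapter and cooling fan): 1 − (1 − 0.941765)(1 − 0.796124) = 0.988127
Series (RAID controller and [0.988127]): 0.749762 × 0.988127 = 0.7409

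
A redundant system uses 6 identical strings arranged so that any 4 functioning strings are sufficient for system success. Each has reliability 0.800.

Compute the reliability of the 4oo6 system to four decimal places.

R = Σ_{i=4}^{6} C(6,i) p^i (1−p)^{6−i} with p = 0.800
C(6,4)·0.800^4·0.200^2 = 0.245760
C(6,5)·0.800^5·0.200^1 = 0.393216
C(6,6)·0.800^6·0.200^0 = 0.262144
Sum = 0.9011

0.9011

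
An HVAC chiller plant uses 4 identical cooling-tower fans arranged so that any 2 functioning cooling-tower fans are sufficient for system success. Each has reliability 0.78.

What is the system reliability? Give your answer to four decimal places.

0.9644

R = Σ_{i=2}^{4} C(4,i) p^i (1−p)^{4−i} with p = 0.78
C(4,2)·0.78^2·0.22^2 = 0.176679
C(4,3)·0.78^3·0.22^1 = 0.417606
C(4,4)·0.78^4·0.22^0 = 0.370151
Sum = 0.9644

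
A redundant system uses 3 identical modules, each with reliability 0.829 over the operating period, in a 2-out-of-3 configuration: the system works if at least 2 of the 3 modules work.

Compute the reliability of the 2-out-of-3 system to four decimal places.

R = Σ_{i=2}^{3} C(3,i) p^i (1−p)^{3−i} with p = 0.829
C(3,2)·0.829^2·0.171^1 = 0.352555
C(3,3)·0.829^3·0.171^0 = 0.569723
Sum = 0.9223

0.9223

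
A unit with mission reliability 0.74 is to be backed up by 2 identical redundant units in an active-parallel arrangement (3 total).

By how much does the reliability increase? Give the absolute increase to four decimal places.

R_before = 0.74
R_after = 1 − (1 − 0.74)^3 = 0.9824
ΔR = 0.9824 − 0.74 = 0.2424

0.2424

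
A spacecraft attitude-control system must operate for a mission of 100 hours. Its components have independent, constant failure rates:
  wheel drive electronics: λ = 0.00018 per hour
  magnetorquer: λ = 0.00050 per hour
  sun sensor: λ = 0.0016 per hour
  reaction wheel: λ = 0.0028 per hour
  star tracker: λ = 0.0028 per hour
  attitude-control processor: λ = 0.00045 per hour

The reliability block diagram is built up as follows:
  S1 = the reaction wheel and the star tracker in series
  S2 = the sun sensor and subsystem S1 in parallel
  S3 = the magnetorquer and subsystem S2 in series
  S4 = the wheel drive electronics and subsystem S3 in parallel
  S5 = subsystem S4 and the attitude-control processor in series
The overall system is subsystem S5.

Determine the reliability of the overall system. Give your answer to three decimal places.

0.954

R(wheel drive electronics) = exp(−0.00018 × 100) = 0.98216
R(magnetorquer) = exp(−0.00050 × 100) = 0.95123
R(sun sensor) = exp(−0.0016 × 100) = 0.85214
R(reaction wheel) = exp(−0.0028 × 100) = 0.75578
R(star tracker) = exp(−0.0028 × 100) = 0.75578
R(attitude-control processor) = exp(−0.00045 × 100) = 0.95600
Series (reaction wheel and star tracker): 0.75578 × 0.75578 = 0.57120
Parallel (sun sensor and [0.57120]): 1 − (1 − 0.85214)(1 − 0.57120) = 0.93660
Series (magnetorquer and [0.93660]): 0.95123 × 0.93660 = 0.89092
Parallel (wheel drive electronics and [0.89092]): 1 − (1 − 0.98216)(1 − 0.89092) = 0.99805
Series ([0.99805] and attitude-control processor): 0.99805 × 0.95600 = 0.954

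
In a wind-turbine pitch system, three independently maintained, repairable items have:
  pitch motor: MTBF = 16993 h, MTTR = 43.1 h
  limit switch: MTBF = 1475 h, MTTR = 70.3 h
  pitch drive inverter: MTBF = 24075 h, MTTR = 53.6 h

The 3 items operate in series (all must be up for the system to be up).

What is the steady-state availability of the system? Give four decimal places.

A(pitch motor) = MTBF/(MTBF+MTTR) = 16993/(16993+43.1) = 0.997470
A(limit switch) = MTBF/(MTBF+MTTR) = 1475/(1475+70.3) = 0.954507
A(pitch drive inverter) = MTBF/(MTBF+MTTR) = 24075/(24075+53.6) = 0.997779
Series availability: 0.997470 × 0.954507 × 0.997779 = 0.9500

0.9500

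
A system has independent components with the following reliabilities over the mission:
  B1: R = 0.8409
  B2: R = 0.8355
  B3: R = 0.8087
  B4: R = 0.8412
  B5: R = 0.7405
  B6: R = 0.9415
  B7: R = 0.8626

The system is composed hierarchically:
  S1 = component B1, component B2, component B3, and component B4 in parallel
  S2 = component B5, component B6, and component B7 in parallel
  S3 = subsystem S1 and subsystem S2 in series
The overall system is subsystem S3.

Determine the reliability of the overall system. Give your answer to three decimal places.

0.997

Parallel (B1, B2, B3, and B4): 1 − (1 − 0.84090)(1 − 0.83550)(1 − 0.80870)(1 − 0.84120) = 0.99920
Parallel (B5, B6, and B7): 1 − (1 − 0.74050)(1 − 0.94150)(1 − 0.86260) = 0.99791
Series ([0.99920] and [0.99791]): 0.99920 × 0.99791 = 0.997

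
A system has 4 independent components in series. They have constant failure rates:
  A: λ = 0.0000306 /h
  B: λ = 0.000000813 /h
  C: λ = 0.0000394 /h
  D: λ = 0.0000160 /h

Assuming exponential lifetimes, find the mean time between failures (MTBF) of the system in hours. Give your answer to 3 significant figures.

Series of exponential components: λ_sys = Σ λ_i
λ_sys = 0.0000306 + 0.000000813 + 0.0000394 + 0.0000160 = 8.6813e-05 /h
MTBF = 1 / λ_sys = 11500 h

11500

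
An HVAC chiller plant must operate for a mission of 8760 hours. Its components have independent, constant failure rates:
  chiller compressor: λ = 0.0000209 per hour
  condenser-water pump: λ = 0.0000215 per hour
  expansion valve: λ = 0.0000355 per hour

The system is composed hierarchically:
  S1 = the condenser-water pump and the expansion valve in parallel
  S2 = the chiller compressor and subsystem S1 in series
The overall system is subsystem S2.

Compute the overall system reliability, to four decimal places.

R(chiller compressor) = exp(−0.0000209 × 8760) = 0.832698
R(condenser-water pump) = exp(−0.0000215 × 8760) = 0.828333
R(expansion valve) = exp(−0.0000355 × 8760) = 0.732729
Parallel (condenser-water pump and expansion valve): 1 − (1 − 0.828333)(1 − 0.732729) = 0.954118
Series (chiller compressor and [0.954118]): 0.832698 × 0.954118 = 0.7945

0.7945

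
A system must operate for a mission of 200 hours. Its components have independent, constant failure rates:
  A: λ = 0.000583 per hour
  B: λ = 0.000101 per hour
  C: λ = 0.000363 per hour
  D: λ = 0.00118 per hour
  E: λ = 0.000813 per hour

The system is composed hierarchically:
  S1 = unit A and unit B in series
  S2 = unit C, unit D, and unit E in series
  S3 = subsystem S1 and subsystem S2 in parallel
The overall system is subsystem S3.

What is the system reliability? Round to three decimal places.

0.952

R(A) = exp(−0.000583 × 200) = 0.88994
R(B) = exp(−0.000101 × 200) = 0.98000
R(C) = exp(−0.000363 × 200) = 0.92997
R(D) = exp(−0.00118 × 200) = 0.78978
R(E) = exp(−0.000813 × 200) = 0.84993
Series (A and B): 0.88994 × 0.98000 = 0.87214
Series (C, D, and E): 0.92997 × 0.78978 × 0.84993 = 0.62425
Parallel ([0.87214] and [0.62425]): 1 − (1 − 0.87214)(1 − 0.62425) = 0.952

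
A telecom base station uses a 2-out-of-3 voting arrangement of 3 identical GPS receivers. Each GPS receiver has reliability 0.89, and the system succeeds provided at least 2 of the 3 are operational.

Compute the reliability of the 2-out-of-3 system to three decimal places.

0.966

R = Σ_{i=2}^{3} C(3,i) p^i (1−p)^{3−i} with p = 0.89
C(3,2)·0.89^2·0.11^1 = 0.26139
C(3,3)·0.89^3·0.11^0 = 0.70497
Sum = 0.966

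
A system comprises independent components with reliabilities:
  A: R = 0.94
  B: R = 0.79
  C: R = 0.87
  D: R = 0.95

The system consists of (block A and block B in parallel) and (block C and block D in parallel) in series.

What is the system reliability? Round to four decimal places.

Parallel (A and B): 1 − (1 − 0.940000)(1 − 0.790000) = 0.987400
Parallel (C and D): 1 − (1 − 0.870000)(1 − 0.950000) = 0.993500
Series ([0.987400] and [0.993500]): 0.987400 × 0.993500 = 0.9810

0.9810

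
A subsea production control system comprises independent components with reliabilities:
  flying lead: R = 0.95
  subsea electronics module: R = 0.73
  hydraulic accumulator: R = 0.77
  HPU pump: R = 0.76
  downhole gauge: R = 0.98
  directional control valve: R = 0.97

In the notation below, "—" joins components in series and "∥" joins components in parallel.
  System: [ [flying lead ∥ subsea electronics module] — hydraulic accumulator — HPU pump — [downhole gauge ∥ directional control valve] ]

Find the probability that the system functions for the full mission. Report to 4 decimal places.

0.5770

Parallel (flying lead and subsea electronics module): 1 − (1 − 0.950000)(1 − 0.730000) = 0.986500
Parallel (downhole gauge and directional control valve): 1 − (1 − 0.980000)(1 − 0.970000) = 0.999400
Series ([0.986500], hydraulic accumulator, HPU pump, and [0.999400]): 0.986500 × 0.770000 × 0.760000 × 0.999400 = 0.5770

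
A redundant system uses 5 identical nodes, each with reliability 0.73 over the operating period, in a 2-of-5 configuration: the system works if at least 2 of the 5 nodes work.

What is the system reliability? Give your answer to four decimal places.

R = Σ_{i=2}^{5} C(5,i) p^i (1−p)^{5−i} with p = 0.73
C(5,2)·0.73^2·0.27^3 = 0.104891
C(5,3)·0.73^3·0.27^2 = 0.283593
C(5,4)·0.73^4·0.27^1 = 0.383376
C(5,5)·0.73^5·0.27^0 = 0.207307
Sum = 0.9792

0.9792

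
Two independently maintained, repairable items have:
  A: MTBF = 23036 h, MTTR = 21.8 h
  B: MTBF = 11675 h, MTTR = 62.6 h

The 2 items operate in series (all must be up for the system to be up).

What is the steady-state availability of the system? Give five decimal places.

0.99373

A(A) = MTBF/(MTBF+MTTR) = 23036/(23036+21.8) = 0.999055
A(B) = MTBF/(MTBF+MTTR) = 11675/(11675+62.6) = 0.994667
Series availability: 0.999055 × 0.994667 = 0.99373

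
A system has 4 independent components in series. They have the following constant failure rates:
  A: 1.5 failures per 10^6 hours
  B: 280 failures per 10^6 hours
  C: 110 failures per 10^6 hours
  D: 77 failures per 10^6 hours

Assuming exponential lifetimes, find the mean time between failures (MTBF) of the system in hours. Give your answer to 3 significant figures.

2130

Series of exponential components: λ_sys = Σ λ_i
λ_sys = 0.0000015 + 0.00028 + 0.00011 + 0.000077 = 4.6850e-04 /h
MTBF = 1 / λ_sys = 2130 h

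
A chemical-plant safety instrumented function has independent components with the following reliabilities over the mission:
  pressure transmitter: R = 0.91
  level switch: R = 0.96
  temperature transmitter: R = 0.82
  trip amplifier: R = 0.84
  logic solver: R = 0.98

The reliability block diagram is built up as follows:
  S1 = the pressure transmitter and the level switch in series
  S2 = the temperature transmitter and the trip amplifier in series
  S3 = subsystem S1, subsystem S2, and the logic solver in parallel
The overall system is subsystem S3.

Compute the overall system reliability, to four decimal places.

0.9992

Series (pressure transmitter and level switch): 0.910000 × 0.960000 = 0.873600
Series (temperature transmitter and trip amplifier): 0.820000 × 0.840000 = 0.688800
Parallel ([0.873600], [0.688800], and logic solver): 1 − (1 − 0.873600)(1 − 0.688800)(1 − 0.980000) = 0.9992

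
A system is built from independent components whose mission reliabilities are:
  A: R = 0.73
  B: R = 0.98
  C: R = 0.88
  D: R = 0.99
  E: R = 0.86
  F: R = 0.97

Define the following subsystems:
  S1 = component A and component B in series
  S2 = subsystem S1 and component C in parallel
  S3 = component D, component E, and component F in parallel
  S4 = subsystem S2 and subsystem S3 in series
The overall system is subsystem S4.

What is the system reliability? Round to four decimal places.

Series (A and B): 0.730000 × 0.980000 = 0.715400
Parallel ([0.715400] and C): 1 − (1 − 0.715400)(1 − 0.880000) = 0.965848
Parallel (D, E, and F): 1 − (1 − 0.990000)(1 − 0.860000)(1 − 0.970000) = 0.999958
Series ([0.965848] and [0.999958]): 0.965848 × 0.999958 = 0.9658

0.9658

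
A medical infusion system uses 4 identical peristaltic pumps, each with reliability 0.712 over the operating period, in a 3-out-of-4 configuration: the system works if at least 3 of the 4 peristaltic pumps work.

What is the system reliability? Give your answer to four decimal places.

0.6728

R = Σ_{i=3}^{4} C(4,i) p^i (1−p)^{4−i} with p = 0.712
C(4,3)·0.712^3·0.288^1 = 0.415808
C(4,4)·0.712^4·0.288^0 = 0.256992
Sum = 0.6728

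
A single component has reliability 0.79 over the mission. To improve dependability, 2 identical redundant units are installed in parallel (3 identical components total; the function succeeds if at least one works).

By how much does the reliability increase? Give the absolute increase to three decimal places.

0.201

R_before = 0.79
R_after = 1 − (1 − 0.79)^3 = 0.991
ΔR = 0.991 − 0.79 = 0.201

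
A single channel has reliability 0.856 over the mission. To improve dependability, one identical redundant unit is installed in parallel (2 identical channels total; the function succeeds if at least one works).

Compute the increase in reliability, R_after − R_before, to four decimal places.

R_before = 0.856
R_after = 1 − (1 − 0.856)^2 = 0.9793
ΔR = 0.9793 − 0.856 = 0.1233

0.1233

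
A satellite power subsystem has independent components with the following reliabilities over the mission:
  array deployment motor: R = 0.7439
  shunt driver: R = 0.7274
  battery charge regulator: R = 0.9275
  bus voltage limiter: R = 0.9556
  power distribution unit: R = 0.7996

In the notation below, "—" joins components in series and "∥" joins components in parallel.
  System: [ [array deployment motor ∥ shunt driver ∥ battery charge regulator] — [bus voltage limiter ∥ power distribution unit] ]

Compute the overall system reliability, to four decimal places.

Parallel (array deployment motor, shunt driver, and battery charge regulator): 1 − (1 − 0.743900)(1 − 0.727400)(1 − 0.927500) = 0.994939
Parallel (bus voltage limiter and power distribution unit): 1 − (1 − 0.955600)(1 − 0.799600) = 0.991102
Series ([0.994939] and [0.991102]): 0.994939 × 0.991102 = 0.9861

0.9861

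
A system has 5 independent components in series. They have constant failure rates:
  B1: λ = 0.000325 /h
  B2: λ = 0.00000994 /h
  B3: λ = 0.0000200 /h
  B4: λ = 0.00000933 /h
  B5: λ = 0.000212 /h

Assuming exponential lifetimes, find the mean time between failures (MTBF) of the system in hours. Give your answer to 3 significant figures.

Series of exponential components: λ_sys = Σ λ_i
λ_sys = 0.000325 + 0.00000994 + 0.0000200 + 0.00000933 + 0.000212 = 5.7627e-04 /h
MTBF = 1 / λ_sys = 1740 h

1740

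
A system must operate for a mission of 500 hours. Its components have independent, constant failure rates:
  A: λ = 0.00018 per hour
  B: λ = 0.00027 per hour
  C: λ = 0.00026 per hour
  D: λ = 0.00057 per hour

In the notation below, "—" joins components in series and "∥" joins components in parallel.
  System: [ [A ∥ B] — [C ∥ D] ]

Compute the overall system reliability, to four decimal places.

0.9592

R(A) = exp(−0.00018 × 500) = 0.913931
R(B) = exp(−0.00027 × 500) = 0.873716
R(C) = exp(−0.00026 × 500) = 0.878095
R(D) = exp(−0.00057 × 500) = 0.752014
Parallel (A and B): 1 − (1 − 0.913931)(1 − 0.873716) = 0.989131
Parallel (C and D): 1 − (1 − 0.878095)(1 − 0.752014) = 0.969769
Series ([0.989131] and [0.969769]): 0.989131 × 0.969769 = 0.9592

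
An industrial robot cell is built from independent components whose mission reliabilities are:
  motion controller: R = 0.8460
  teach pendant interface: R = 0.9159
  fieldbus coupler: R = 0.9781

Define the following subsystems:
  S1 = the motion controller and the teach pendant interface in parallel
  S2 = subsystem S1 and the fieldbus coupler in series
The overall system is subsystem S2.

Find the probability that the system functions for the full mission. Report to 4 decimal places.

0.9654

Parallel (motion controller and teach pendant interface): 1 − (1 − 0.846000)(1 − 0.915900) = 0.987049
Series ([0.987049] and fieldbus coupler): 0.987049 × 0.978100 = 0.9654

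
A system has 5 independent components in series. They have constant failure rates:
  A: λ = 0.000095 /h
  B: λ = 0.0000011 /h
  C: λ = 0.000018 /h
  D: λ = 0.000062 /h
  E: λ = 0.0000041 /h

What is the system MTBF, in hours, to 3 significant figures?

5550

Series of exponential components: λ_sys = Σ λ_i
λ_sys = 0.000095 + 0.0000011 + 0.000018 + 0.000062 + 0.0000041 = 1.8020e-04 /h
MTBF = 1 / λ_sys = 5550 h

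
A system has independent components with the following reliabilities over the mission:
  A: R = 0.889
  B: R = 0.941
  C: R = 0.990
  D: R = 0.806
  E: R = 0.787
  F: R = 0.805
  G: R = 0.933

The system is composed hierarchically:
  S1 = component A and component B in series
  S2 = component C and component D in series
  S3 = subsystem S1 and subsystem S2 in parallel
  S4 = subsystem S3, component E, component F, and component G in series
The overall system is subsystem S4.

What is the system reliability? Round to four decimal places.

0.5716

Series (A and B): 0.889000 × 0.941000 = 0.836549
Series (C and D): 0.990000 × 0.806000 = 0.797940
Parallel ([0.836549] and [0.797940]): 1 − (1 − 0.836549)(1 − 0.797940) = 0.966973
Series ([0.966973], E, F, and G): 0.966973 × 0.787000 × 0.805000 × 0.933000 = 0.5716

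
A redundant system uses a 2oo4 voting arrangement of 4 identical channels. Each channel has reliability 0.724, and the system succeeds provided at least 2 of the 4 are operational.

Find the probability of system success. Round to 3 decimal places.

0.933

R = Σ_{i=2}^{4} C(4,i) p^i (1−p)^{4−i} with p = 0.724
C(4,2)·0.724^2·0.276^2 = 0.23958
C(4,3)·0.724^3·0.276^1 = 0.41897
C(4,4)·0.724^4·0.276^0 = 0.27476
Sum = 0.933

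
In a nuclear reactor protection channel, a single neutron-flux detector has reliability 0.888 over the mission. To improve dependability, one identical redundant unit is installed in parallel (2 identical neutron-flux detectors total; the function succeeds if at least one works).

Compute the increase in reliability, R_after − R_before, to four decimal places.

0.0995

R_before = 0.888
R_after = 1 − (1 − 0.888)^2 = 0.9875
ΔR = 0.9875 − 0.888 = 0.0995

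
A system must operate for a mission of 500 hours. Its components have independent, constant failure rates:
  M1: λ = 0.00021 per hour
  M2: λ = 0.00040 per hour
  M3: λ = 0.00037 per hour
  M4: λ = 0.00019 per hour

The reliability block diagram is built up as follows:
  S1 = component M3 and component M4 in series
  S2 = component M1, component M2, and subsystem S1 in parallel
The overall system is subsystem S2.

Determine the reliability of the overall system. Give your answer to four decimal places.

0.9956

R(M1) = exp(−0.00021 × 500) = 0.900325
R(M2) = exp(−0.00040 × 500) = 0.818731
R(M3) = exp(−0.00037 × 500) = 0.831104
R(M4) = exp(−0.00019 × 500) = 0.909373
Series (M3 and M4): 0.831104 × 0.909373 = 0.755784
Parallel (M1, M2, and [0.755784]): 1 − (1 − 0.900325)(1 − 0.818731)(1 − 0.755784) = 0.9956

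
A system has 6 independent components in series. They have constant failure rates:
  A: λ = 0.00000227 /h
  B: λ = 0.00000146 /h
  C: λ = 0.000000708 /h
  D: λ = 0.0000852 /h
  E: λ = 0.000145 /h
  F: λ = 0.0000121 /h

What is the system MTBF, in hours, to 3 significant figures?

4050

Series of exponential components: λ_sys = Σ λ_i
λ_sys = 0.00000227 + 0.00000146 + 0.000000708 + 0.0000852 + 0.000145 + 0.0000121 = 2.4674e-04 /h
MTBF = 1 / λ_sys = 4050 h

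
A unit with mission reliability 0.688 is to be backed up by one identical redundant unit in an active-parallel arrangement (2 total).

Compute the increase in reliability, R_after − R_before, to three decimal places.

R_before = 0.688
R_after = 1 − (1 − 0.688)^2 = 0.903
ΔR = 0.903 − 0.688 = 0.215

0.215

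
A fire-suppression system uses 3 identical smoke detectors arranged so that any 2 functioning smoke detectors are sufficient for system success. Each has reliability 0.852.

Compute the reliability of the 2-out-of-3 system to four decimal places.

R = Σ_{i=2}^{3} C(3,i) p^i (1−p)^{3−i} with p = 0.852
C(3,2)·0.852^2·0.148^1 = 0.322301
C(3,3)·0.852^3·0.148^0 = 0.618470
Sum = 0.9408

0.9408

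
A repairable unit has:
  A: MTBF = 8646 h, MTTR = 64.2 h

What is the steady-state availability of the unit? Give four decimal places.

0.9926

A(A) = MTBF/(MTBF+MTTR) = 8646/(8646+64.2) = 0.9926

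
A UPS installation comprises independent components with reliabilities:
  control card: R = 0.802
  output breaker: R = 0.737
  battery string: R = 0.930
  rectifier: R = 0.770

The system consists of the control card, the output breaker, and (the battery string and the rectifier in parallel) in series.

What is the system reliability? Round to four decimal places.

Parallel (battery string and rectifier): 1 − (1 − 0.930000)(1 − 0.770000) = 0.983900
Series (control card, output breaker, and [0.983900]): 0.802000 × 0.737000 × 0.983900 = 0.5816

0.5816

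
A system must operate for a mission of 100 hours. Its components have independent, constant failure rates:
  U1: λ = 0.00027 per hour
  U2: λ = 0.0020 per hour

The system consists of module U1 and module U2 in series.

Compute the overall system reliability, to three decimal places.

0.797

R(U1) = exp(−0.00027 × 100) = 0.97336
R(U2) = exp(−0.0020 × 100) = 0.81873
Series (U1 and U2): 0.97336 × 0.81873 = 0.797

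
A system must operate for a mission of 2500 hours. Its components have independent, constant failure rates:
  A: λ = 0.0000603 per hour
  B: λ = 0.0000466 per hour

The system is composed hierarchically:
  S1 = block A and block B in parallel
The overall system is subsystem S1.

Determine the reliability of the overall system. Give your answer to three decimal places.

0.985

R(A) = exp(−0.0000603 × 2500) = 0.86006
R(B) = exp(−0.0000466 × 2500) = 0.89003
Parallel (A and B): 1 − (1 − 0.86006)(1 − 0.89003) = 0.985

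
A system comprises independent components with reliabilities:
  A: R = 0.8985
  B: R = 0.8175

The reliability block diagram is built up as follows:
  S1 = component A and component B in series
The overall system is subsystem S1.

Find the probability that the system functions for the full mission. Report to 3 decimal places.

0.735

Series (A and B): 0.89850 × 0.81750 = 0.735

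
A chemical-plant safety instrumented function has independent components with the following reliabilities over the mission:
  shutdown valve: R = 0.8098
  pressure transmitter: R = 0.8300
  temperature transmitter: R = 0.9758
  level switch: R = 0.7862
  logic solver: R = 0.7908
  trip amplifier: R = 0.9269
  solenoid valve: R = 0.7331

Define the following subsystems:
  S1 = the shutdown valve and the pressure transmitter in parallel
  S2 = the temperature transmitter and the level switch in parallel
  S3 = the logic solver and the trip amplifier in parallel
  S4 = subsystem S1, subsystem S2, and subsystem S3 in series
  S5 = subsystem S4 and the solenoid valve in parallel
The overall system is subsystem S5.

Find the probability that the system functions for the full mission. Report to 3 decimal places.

Parallel (shutdown valve and pressure transmitter): 1 − (1 − 0.80980)(1 − 0.83000) = 0.96767
Parallel (temperature transmitter and level switch): 1 − (1 − 0.97580)(1 − 0.78620) = 0.99483
Parallel (logic solver and trip amplifier): 1 − (1 − 0.79080)(1 − 0.92690) = 0.98471
Series ([0.96767], [0.99483], and [0.98471]): 0.96767 × 0.99483 × 0.98471 = 0.94795
Parallel ([0.94795] and solenoid valve): 1 − (1 − 0.94795)(1 − 0.73310) = 0.986

0.986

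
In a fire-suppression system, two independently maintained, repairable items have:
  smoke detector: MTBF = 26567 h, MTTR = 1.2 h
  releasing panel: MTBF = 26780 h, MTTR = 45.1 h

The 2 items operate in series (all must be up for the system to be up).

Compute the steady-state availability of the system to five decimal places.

0.99827

A(smoke detector) = MTBF/(MTBF+MTTR) = 26567/(26567+1.2) = 0.999955
A(releasing panel) = MTBF/(MTBF+MTTR) = 26780/(26780+45.1) = 0.998319
Series availability: 0.999955 × 0.998319 = 0.99827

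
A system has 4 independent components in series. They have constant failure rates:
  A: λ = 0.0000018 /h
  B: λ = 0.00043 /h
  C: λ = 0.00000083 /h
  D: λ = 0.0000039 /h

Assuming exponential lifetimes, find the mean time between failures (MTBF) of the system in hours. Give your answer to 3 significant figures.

2290

Series of exponential components: λ_sys = Σ λ_i
λ_sys = 0.0000018 + 0.00043 + 0.00000083 + 0.0000039 = 4.3653e-04 /h
MTBF = 1 / λ_sys = 2290 h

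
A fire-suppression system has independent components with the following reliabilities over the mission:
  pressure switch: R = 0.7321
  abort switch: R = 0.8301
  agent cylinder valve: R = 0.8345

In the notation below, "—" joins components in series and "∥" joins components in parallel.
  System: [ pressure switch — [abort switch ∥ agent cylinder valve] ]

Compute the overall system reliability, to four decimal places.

0.7115

Parallel (abort switch and agent cylinder valve): 1 − (1 − 0.830100)(1 − 0.834500) = 0.971882
Series (pressure switch and [0.971882]): 0.732100 × 0.971882 = 0.7115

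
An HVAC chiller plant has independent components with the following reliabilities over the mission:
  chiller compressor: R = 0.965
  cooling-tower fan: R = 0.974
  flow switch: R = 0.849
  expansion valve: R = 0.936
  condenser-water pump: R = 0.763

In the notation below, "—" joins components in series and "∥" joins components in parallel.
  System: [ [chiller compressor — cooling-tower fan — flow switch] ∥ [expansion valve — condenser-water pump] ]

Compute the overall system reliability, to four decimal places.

0.9423

Series (chiller compressor, cooling-tower fan, and flow switch): 0.965000 × 0.974000 × 0.849000 = 0.797984
Series (expansion valve and condenser-water pump): 0.936000 × 0.763000 = 0.714168
Parallel ([0.797984] and [0.714168]): 1 − (1 − 0.797984)(1 − 0.714168) = 0.9423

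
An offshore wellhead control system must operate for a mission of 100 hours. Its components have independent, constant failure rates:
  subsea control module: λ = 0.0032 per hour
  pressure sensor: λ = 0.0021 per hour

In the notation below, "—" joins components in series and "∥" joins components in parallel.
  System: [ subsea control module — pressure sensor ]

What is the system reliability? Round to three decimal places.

R(subsea control module) = exp(−0.0032 × 100) = 0.72615
R(pressure sensor) = exp(−0.0021 × 100) = 0.81058
Series (subsea control module and pressure sensor): 0.72615 × 0.81058 = 0.589

0.589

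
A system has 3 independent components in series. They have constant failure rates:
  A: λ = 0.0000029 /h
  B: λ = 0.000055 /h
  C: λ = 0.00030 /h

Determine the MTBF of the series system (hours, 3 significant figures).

Series of exponential components: λ_sys = Σ λ_i
λ_sys = 0.0000029 + 0.000055 + 0.00030 = 3.5790e-04 /h
MTBF = 1 / λ_sys = 2790 h

2790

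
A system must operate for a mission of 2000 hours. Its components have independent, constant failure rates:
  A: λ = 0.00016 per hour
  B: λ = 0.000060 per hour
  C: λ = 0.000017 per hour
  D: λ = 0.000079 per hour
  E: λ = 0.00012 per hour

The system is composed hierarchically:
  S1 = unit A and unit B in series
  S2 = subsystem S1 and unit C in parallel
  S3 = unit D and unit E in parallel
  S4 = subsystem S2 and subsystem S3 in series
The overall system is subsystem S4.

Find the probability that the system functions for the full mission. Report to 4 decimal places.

0.9573

R(A) = exp(−0.00016 × 2000) = 0.726149
R(B) = exp(−0.000060 × 2000) = 0.886920
R(C) = exp(−0.000017 × 2000) = 0.966572
R(D) = exp(−0.000079 × 2000) = 0.853850
R(E) = exp(−0.00012 × 2000) = 0.786628
Series (A and B): 0.726149 × 0.886920 = 0.644036
Parallel ([0.644036] and C): 1 − (1 − 0.644036)(1 − 0.966572) = 0.988101
Parallel (D and E): 1 − (1 − 0.853850)(1 − 0.786628) = 0.968816
Series ([0.988101] and [0.968816]): 0.988101 × 0.968816 = 0.9573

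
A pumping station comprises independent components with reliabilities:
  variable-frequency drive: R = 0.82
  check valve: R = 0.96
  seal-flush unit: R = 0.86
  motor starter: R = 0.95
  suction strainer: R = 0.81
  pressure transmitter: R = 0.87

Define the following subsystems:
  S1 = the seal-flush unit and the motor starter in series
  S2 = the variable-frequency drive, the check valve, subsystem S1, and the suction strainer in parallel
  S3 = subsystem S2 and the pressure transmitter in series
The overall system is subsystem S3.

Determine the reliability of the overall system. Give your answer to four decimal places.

0.8698

Series (seal-flush unit and motor starter): 0.860000 × 0.950000 = 0.817000
Parallel (variable-frequency drive, check valve, [0.817000], and suction strainer): 1 − (1 − 0.820000)(1 − 0.960000)(1 − 0.817000)(1 − 0.810000) = 0.999750
Series ([0.999750] and pressure transmitter): 0.999750 × 0.870000 = 0.8698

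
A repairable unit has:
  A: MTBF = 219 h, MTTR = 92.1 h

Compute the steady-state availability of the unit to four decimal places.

A(A) = MTBF/(MTBF+MTTR) = 219/(219+92.1) = 0.7040

0.7040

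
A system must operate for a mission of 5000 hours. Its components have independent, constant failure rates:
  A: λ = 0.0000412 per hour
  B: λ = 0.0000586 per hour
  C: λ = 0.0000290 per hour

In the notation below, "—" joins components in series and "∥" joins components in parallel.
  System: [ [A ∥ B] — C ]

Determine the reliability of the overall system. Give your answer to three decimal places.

0.824

R(A) = exp(−0.0000412 × 5000) = 0.81383
R(B) = exp(−0.0000586 × 5000) = 0.74602
R(C) = exp(−0.0000290 × 5000) = 0.86502
Parallel (A and B): 1 − (1 − 0.81383)(1 − 0.74602) = 0.95272
Series ([0.95272] and C): 0.95272 × 0.86502 = 0.824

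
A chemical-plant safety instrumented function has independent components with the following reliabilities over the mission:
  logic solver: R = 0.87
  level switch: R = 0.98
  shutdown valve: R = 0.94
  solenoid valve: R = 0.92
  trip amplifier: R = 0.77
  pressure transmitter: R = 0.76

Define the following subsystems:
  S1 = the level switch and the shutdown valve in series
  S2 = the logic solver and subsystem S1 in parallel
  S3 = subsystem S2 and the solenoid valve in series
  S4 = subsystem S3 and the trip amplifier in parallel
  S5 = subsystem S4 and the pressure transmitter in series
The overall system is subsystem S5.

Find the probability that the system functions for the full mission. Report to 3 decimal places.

0.744

Series (level switch and shutdown valve): 0.98000 × 0.94000 = 0.92120
Parallel (logic solver and [0.92120]): 1 − (1 − 0.87000)(1 − 0.92120) = 0.98976
Series ([0.98976] and solenoid valve): 0.98976 × 0.92000 = 0.91058
Parallel ([0.91058] and trip amplifier): 1 − (1 − 0.91058)(1 − 0.77000) = 0.97943
Series ([0.97943] and pressure transmitter): 0.97943 × 0.76000 = 0.744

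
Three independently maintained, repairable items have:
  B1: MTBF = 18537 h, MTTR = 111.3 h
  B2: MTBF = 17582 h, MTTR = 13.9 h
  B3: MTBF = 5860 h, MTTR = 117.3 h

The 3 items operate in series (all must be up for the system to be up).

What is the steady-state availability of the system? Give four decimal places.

0.9738

A(B1) = MTBF/(MTBF+MTTR) = 18537/(18537+111.3) = 0.994032
A(B2) = MTBF/(MTBF+MTTR) = 17582/(17582+13.9) = 0.999210
A(B3) = MTBF/(MTBF+MTTR) = 5860/(5860+117.3) = 0.980376
Series availability: 0.994032 × 0.999210 × 0.980376 = 0.9738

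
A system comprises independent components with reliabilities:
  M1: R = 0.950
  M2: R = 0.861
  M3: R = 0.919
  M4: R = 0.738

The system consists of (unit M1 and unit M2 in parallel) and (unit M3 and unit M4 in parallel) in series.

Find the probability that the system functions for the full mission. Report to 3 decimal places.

0.972

Parallel (M1 and M2): 1 − (1 − 0.95000)(1 − 0.86100) = 0.99305
Parallel (M3 and M4): 1 − (1 − 0.91900)(1 − 0.73800) = 0.97878
Series ([0.99305] and [0.97878]): 0.99305 × 0.97878 = 0.972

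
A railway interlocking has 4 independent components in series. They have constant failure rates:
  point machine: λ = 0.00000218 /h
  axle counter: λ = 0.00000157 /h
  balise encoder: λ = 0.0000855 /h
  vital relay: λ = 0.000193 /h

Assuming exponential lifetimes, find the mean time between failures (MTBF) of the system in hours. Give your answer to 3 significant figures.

Series of exponential components: λ_sys = Σ λ_i
λ_sys = 0.00000218 + 0.00000157 + 0.0000855 + 0.000193 = 2.8225e-04 /h
MTBF = 1 / λ_sys = 3540 h

3540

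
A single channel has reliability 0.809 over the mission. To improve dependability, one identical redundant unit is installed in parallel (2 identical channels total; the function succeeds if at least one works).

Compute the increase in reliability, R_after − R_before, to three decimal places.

0.155

R_before = 0.809
R_after = 1 − (1 − 0.809)^2 = 0.964
ΔR = 0.964 − 0.809 = 0.155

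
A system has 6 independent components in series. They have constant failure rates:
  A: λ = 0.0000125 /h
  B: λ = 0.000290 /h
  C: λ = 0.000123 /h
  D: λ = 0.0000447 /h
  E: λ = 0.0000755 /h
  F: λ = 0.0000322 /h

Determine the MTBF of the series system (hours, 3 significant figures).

1730

Series of exponential components: λ_sys = Σ λ_i
λ_sys = 0.0000125 + 0.000290 + 0.000123 + 0.0000447 + 0.0000755 + 0.0000322 = 5.7790e-04 /h
MTBF = 1 / λ_sys = 1730 h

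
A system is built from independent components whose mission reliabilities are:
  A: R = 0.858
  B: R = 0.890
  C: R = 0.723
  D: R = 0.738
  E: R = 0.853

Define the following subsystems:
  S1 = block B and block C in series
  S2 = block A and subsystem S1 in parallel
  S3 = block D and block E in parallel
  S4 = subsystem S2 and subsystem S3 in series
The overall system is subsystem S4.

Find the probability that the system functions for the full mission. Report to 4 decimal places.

Series (B and C): 0.890000 × 0.723000 = 0.643470
Parallel (A and [0.643470]): 1 − (1 − 0.858000)(1 − 0.643470) = 0.949373
Parallel (D and E): 1 − (1 − 0.738000)(1 − 0.853000) = 0.961486
Series ([0.949373] and [0.961486]): 0.949373 × 0.961486 = 0.9128

0.9128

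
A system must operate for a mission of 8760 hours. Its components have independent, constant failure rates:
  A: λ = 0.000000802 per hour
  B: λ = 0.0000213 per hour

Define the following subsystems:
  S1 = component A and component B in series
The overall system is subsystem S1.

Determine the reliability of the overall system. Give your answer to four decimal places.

R(A) = exp(−0.000000802 × 8760) = 0.992999
R(B) = exp(−0.0000213 × 8760) = 0.829786
Series (A and B): 0.992999 × 0.829786 = 0.8240

0.8240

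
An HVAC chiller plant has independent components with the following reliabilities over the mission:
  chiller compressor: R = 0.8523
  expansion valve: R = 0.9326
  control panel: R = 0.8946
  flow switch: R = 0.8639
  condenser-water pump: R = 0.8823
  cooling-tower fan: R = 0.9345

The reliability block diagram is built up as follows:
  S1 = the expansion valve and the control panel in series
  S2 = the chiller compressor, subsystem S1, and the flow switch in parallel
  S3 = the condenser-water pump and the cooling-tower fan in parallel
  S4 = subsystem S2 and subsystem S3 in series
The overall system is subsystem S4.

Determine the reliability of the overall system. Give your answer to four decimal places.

Series (expansion valve and control panel): 0.932600 × 0.894600 = 0.834304
Parallel (chiller compressor, [0.834304], and flow switch): 1 − (1 − 0.852300)(1 − 0.834304)(1 − 0.863900) = 0.996669
Parallel (condenser-water pump and cooling-tower fan): 1 − (1 − 0.882300)(1 − 0.934500) = 0.992291
Series ([0.996669] and [0.992291]): 0.996669 × 0.992291 = 0.9890

0.9890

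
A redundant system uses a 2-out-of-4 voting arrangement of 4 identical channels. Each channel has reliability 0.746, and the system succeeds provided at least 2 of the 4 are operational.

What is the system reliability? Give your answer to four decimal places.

0.9469

R = Σ_{i=2}^{4} C(4,i) p^i (1−p)^{4−i} with p = 0.746
C(4,2)·0.746^2·0.254^2 = 0.215425
C(4,3)·0.746^3·0.254^1 = 0.421804
C(4,4)·0.746^4·0.254^0 = 0.309710
Sum = 0.9469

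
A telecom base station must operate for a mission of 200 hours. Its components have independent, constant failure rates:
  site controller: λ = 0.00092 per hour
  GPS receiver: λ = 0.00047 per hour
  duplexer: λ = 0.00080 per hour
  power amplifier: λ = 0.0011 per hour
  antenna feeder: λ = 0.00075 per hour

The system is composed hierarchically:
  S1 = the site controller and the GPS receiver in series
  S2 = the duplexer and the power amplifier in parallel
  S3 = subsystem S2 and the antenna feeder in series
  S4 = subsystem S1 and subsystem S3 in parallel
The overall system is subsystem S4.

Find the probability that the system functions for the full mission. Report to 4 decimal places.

R(site controller) = exp(−0.00092 × 200) = 0.831936
R(GPS receiver) = exp(−0.00047 × 200) = 0.910283
R(duplexer) = exp(−0.00080 × 200) = 0.852144
R(power amplifier) = exp(−0.0011 × 200) = 0.802519
R(antenna feeder) = exp(−0.00075 × 200) = 0.860708
Series (site controller and GPS receiver): 0.831936 × 0.910283 = 0.757297
Parallel (duplexer and power amplifier): 1 − (1 − 0.852144)(1 − 0.802519) = 0.970801
Series ([0.970801] and antenna feeder): 0.970801 × 0.860708 = 0.835576
Parallel ([0.757297] and [0.835576]): 1 − (1 − 0.757297)(1 − 0.835576) = 0.9601

0.9601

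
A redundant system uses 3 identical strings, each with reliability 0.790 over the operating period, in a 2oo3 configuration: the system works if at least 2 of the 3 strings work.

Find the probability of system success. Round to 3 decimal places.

R = Σ_{i=2}^{3} C(3,i) p^i (1−p)^{3−i} with p = 0.790
C(3,2)·0.790^2·0.210^1 = 0.39318
C(3,3)·0.790^3·0.210^0 = 0.49304
Sum = 0.886

0.886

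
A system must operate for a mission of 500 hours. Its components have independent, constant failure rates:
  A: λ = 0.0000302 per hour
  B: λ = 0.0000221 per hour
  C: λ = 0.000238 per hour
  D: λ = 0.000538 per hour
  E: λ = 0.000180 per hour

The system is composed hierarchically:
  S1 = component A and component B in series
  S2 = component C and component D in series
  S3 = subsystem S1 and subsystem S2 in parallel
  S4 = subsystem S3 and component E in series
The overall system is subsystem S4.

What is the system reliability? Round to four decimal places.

0.9063

R(A) = exp(−0.0000302 × 500) = 0.985013
R(B) = exp(−0.0000221 × 500) = 0.989011
R(C) = exp(−0.000238 × 500) = 0.887808
R(D) = exp(−0.000538 × 500) = 0.764143
R(E) = exp(−0.000180 × 500) = 0.913931
Series (A and B): 0.985013 × 0.989011 = 0.974189
Series (C and D): 0.887808 × 0.764143 = 0.678412
Parallel ([0.974189] and [0.678412]): 1 − (1 − 0.974189)(1 − 0.678412) = 0.991699
Series ([0.991699] and E): 0.991699 × 0.913931 = 0.9063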